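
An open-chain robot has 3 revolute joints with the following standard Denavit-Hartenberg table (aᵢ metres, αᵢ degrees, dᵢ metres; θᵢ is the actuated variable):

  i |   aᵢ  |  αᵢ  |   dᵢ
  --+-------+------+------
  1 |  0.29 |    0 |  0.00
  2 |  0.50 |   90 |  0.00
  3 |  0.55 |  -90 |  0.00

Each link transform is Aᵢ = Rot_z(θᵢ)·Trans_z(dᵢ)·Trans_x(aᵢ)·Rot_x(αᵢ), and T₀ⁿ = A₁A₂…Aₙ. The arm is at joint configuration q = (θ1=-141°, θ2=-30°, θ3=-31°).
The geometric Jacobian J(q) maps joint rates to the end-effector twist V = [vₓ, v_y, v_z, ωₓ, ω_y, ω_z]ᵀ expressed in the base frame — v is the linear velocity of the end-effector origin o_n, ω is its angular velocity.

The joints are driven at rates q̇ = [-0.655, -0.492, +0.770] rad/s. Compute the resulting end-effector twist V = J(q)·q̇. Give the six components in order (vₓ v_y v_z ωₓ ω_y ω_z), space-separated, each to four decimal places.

-0.5093 1.2140 0.3630 -0.1205 0.7605 -1.1470

o_n = [-1.1849, -0.3345, -0.2833]
J₁: ẑ×o_n = [0.3345, -1.1849, 0.0000], ω = ẑ
J2: z=[0.0000, 0.0000, 1.0000] o=[-0.2254, -0.1825, 0.0000] → [0.1520, -0.9595, 0.0000, 0.0000, 0.0000, 1.0000]
J3: z=[-0.1564, 0.9877, 0.0000] o=[-0.7192, -0.2607, 0.0000] → [-0.2798, -0.0443, 0.4714, -0.1564, 0.9877, 0.0000]
V = J·q̇ = [-0.5093, 1.2140, 0.3630, -0.1205, 0.7605, -1.1470]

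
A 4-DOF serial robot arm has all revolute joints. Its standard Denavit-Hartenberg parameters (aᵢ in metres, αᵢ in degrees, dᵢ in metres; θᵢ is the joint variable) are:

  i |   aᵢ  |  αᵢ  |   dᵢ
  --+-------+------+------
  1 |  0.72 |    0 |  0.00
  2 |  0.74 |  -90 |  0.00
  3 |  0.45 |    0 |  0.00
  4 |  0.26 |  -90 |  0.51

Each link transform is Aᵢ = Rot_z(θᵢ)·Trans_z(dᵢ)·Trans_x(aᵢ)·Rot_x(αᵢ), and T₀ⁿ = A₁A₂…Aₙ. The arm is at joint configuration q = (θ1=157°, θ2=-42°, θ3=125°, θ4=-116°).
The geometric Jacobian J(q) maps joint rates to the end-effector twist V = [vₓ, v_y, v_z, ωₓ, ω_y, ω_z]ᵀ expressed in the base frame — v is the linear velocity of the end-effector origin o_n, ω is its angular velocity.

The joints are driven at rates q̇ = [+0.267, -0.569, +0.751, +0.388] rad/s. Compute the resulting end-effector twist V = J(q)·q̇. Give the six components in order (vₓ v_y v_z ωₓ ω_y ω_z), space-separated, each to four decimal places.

o_n = [-1.4372, 0.7353, -0.4093]
J₁: ẑ×o_n = [-0.7353, -1.4372, 0.0000], ω = ẑ
J2: z=[0.0000, 0.0000, 1.0000] o=[-0.6628, 0.2813, 0.0000] → [-0.4539, -0.7744, 0.0000, 0.0000, 0.0000, 1.0000]
J3: z=[-0.9063, -0.4226, 0.0000] o=[-0.9755, 0.9520, 0.0000] → [0.1730, -0.3709, 0.0013, -0.9063, -0.4226, 0.0000]
J4: z=[-0.9063, -0.4226, 0.0000] o=[-0.8664, 0.7181, -0.3686] → [0.0172, -0.0369, -0.2568, -0.9063, -0.4226, 0.0000]
V = J·q̇ = [0.1986, -0.2360, -0.0987, -1.0323, -0.4814, -0.3020]

0.1986 -0.2360 -0.0987 -1.0323 -0.4814 -0.3020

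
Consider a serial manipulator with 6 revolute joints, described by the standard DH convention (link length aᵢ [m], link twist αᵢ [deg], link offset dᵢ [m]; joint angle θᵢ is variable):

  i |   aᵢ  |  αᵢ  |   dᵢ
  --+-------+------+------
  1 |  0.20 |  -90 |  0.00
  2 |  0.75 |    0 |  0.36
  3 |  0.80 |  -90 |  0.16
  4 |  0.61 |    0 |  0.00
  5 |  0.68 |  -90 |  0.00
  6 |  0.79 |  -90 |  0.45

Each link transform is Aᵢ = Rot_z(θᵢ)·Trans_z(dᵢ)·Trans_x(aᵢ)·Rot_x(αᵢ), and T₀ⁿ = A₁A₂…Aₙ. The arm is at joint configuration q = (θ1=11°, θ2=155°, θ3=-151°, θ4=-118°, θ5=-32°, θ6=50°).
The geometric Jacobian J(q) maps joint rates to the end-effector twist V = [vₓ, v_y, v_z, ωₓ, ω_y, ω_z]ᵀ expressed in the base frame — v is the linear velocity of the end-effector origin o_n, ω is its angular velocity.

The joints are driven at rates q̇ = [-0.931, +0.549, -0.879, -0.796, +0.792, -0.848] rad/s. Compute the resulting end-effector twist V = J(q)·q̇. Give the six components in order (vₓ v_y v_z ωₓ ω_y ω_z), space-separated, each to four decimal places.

0.4711 0.8068 -0.0768 -0.2118 -1.1255 -0.8974

o_n = [-1.1032, 1.8660, 0.3070]
J₁: ẑ×o_n = [-1.8660, -1.1032, 0.0000], ω = ẑ
J2: z=[-0.1908, 0.9816, 0.0000] o=[0.1963, 0.0382, 0.0000] → [0.3013, 0.0586, 0.9269, -0.1908, 0.9816, 0.0000]
J3: z=[-0.1908, 0.9816, 0.0000] o=[-0.5396, 0.2618, -0.3170] → [0.6125, 0.1191, 0.2471, -0.1908, 0.9816, 0.0000]
J4: z=[-0.0685, -0.0133, -0.9976] o=[0.2133, 0.5712, -0.3728] → [1.2826, 1.3598, -0.1062, -0.0685, -0.0133, -0.9976]
J5: z=[-0.0685, -0.0133, -0.9976] o=[-0.1699, 1.0454, -0.3528] → [0.8098, 0.9761, -0.0686, -0.0685, -0.0133, -0.9976]
J6: z=[0.3244, 0.9453, -0.0349] o=[-0.8115, 1.2670, -0.3117] → [0.6057, -0.1905, 0.4700, 0.3244, 0.9453, -0.0349]
V = J·q̇ = [0.4711, 0.8068, -0.0768, -0.2118, -1.1255, -0.8974]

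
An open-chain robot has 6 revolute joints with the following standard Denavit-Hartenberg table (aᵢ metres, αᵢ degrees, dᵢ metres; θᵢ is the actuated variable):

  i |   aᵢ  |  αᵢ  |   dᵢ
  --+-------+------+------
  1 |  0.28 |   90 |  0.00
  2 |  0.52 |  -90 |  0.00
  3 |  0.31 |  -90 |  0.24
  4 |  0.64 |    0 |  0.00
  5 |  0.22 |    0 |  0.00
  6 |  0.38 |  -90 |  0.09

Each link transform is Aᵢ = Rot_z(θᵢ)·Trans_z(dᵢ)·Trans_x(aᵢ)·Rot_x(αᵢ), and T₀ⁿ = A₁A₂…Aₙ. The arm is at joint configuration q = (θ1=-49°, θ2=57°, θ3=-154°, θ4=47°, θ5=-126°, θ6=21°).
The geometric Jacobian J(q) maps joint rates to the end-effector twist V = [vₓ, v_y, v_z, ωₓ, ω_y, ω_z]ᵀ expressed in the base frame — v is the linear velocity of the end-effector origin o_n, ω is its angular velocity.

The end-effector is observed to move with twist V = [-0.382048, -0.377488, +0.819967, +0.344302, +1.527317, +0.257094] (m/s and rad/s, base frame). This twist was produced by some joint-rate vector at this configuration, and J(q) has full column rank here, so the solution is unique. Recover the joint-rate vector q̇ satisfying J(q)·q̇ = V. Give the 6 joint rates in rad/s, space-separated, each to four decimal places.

0.4100 0.0360 0.6940 -0.6700 0.1090 -0.8830

o_n = [-0.4935, -0.2170, -0.1080]
J₁: ẑ×o_n = [0.2170, -0.4935, 0.0000], ω = ẑ
J2: z=[-0.7547, -0.6561, 0.0000] o=[0.1837, -0.2113, 0.0000] → [0.0709, -0.0815, -0.4400, -0.7547, -0.6561, 0.0000]
J3: z=[-0.5502, 0.6330, 0.5446] o=[0.3695, -0.4251, 0.4361] → [-0.4577, -0.7694, 0.4317, -0.5502, 0.6330, 0.5446]
J4: z=[-0.5217, -0.7699, 0.3676] o=[0.0353, -0.2478, 0.3331] → [0.3283, -0.4246, -0.4231, -0.5217, -0.7699, 0.3676]
J5: z=[-0.5217, -0.7699, 0.3676] o=[0.0083, -0.5083, -0.2508] → [-0.2170, -0.1100, -0.5382, -0.5217, -0.7699, 0.3676]
J6: z=[-0.5217, -0.7699, 0.3676] o=[-0.1379, -0.3682, -0.1648] → [-0.0993, -0.1011, -0.3526, -0.5217, -0.7699, 0.3676]
q̇ = J⁺·V = [0.4100, 0.0360, 0.6940, -0.6700, 0.1090, -0.8830]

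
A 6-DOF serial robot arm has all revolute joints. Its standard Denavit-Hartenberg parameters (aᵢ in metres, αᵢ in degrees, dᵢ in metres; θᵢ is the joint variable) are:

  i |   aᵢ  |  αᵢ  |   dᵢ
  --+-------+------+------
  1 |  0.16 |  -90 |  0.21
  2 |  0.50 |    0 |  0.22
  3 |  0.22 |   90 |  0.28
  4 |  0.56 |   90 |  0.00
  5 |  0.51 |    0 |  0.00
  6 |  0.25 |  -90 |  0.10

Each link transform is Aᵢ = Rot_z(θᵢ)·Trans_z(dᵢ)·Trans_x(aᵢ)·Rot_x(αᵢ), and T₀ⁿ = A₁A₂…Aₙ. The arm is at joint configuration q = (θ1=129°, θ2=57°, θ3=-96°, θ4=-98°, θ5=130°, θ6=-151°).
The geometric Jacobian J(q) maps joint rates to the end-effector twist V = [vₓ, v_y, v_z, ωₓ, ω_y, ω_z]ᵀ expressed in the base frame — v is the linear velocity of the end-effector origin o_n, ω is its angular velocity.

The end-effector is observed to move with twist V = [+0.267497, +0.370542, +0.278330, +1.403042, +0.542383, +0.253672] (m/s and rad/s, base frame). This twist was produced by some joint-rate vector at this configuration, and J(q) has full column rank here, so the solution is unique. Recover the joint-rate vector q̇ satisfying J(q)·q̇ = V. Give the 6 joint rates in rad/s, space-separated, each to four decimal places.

-0.5050 -0.6060 -0.8090 0.8800 -0.4210 0.3010

o_n = [-0.2214, 0.1894, 0.0600]
J₁: ẑ×o_n = [-0.1894, -0.2214, 0.0000], ω = ẑ
J2: z=[-0.7771, -0.6293, 0.0000] o=[-0.1007, 0.1243, 0.2100] → [0.0944, -0.1166, -0.1265, -0.7771, -0.6293, 0.0000]
J3: z=[-0.7771, -0.6293, 0.0000] o=[-0.4430, 0.1975, -0.2093] → [-0.1695, 0.2093, 0.1458, -0.7771, -0.6293, 0.0000]
J4: z=[0.3960, -0.4891, 0.7771] o=[-0.7682, 0.1542, -0.0709] → [-0.0914, 0.3731, 0.2814, 0.3960, -0.4891, 0.7771]
J5: z=[0.3762, -0.6857, -0.6232] o=[-0.2992, 0.4561, -0.1199] → [-0.2896, -0.1161, -0.0470, 0.3762, -0.6857, -0.6232]
J6: z=[0.3762, -0.6857, -0.6232] o=[-0.4190, 0.0883, 0.2124] → [0.1675, -0.0658, 0.1735, 0.3762, -0.6857, -0.6232]
q̇ = J⁺·V = [-0.5050, -0.6060, -0.8090, 0.8800, -0.4210, 0.3010]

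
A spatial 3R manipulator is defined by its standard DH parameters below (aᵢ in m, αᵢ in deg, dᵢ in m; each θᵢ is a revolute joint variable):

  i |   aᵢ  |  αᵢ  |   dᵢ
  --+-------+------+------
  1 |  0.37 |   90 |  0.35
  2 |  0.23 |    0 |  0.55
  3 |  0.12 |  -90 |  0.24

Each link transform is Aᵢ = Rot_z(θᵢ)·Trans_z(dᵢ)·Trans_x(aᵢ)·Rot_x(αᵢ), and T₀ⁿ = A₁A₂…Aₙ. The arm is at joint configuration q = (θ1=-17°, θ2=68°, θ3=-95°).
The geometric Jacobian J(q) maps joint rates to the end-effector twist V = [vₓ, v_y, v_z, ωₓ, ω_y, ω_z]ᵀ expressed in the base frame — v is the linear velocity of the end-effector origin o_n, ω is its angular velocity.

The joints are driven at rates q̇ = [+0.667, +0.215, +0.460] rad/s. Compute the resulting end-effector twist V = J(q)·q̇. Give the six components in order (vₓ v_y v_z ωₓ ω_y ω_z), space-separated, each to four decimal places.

0.6050 0.2078 0.0907 -0.1974 -0.6455 0.6670

o_n = [0.3075, -0.9201, 0.5088]
J₁: ẑ×o_n = [0.9201, 0.3075, -0.0000], ω = ẑ
J2: z=[-0.2924, -0.9563, 0.0000] o=[0.3538, -0.1082, 0.3500] → [-0.1518, 0.0464, 0.1931, -0.2924, -0.9563, 0.0000]
J3: z=[-0.2924, -0.9563, 0.0000] o=[0.2754, -0.6593, 0.5633] → [0.0521, -0.0159, 0.1069, -0.2924, -0.9563, 0.0000]
V = J·q̇ = [0.6050, 0.2078, 0.0907, -0.1974, -0.6455, 0.6670]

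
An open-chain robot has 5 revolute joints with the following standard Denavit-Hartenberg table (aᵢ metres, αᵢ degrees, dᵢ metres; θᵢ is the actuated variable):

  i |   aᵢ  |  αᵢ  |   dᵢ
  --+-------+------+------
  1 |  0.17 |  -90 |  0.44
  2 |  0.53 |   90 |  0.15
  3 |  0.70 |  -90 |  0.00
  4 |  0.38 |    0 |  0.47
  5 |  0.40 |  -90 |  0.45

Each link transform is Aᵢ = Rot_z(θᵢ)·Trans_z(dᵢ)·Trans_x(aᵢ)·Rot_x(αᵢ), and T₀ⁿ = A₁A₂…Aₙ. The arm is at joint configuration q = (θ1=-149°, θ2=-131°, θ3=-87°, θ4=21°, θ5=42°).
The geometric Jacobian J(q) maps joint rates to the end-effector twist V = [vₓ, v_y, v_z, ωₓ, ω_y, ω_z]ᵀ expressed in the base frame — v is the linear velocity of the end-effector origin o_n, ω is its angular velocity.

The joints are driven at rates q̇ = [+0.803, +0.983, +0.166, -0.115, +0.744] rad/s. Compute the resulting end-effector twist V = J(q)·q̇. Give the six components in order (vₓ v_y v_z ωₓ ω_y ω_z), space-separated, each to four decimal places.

-1.8863 -1.1441 0.7992 0.9839 -0.5940 1.1682

o_n = [-0.1471, 1.1208, 1.9054]
J₁: ẑ×o_n = [-1.1208, -0.1471, 0.0000], ω = ẑ
J2: z=[0.5150, -0.8572, 0.0000] o=[-0.1457, -0.0876, 0.4400] → [-1.2561, -0.7547, 0.6212, 0.5150, -0.8572, 0.0000]
J3: z=[0.6469, 0.3887, -0.6561] o=[0.2296, -0.0370, 0.8400] → [1.1738, -0.4421, 0.8955, 0.6469, 0.3887, -0.6561]
J4: z=[0.5885, 0.2926, 0.7537] o=[-0.1098, 0.5745, 0.8676] → [-0.1081, -0.6388, 0.3324, 0.5885, 0.2926, 0.7537]
J5: z=[0.5885, 0.2926, 0.7537] o=[-0.0934, 0.9690, 1.3252] → [0.0553, -0.3820, 0.1051, 0.5885, 0.2926, 0.7537]
V = J·q̇ = [-1.8863, -1.1441, 0.7992, 0.9839, -0.5940, 1.1682]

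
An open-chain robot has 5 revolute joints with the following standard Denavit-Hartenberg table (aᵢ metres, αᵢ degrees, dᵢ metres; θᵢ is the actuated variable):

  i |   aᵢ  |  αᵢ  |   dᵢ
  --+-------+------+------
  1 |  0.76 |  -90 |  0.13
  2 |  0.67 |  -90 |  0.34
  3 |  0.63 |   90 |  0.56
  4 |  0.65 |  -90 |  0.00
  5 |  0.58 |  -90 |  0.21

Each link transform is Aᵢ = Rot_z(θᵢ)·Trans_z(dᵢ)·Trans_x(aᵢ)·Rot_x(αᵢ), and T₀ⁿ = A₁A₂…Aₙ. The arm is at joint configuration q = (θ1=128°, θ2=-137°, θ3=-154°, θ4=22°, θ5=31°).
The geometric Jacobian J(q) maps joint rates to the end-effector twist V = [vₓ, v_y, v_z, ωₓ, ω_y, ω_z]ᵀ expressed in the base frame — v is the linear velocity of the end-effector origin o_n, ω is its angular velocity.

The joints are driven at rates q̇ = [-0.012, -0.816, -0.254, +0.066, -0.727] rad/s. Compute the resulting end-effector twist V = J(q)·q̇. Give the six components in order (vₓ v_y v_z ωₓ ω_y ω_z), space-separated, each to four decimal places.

o_n = [-2.2955, 0.7999, 0.5526]
J₁: ẑ×o_n = [-0.7999, -2.2955, 0.0000], ω = ẑ
J2: z=[-0.7880, -0.6157, 0.0000] o=[-0.4679, 0.5989, 0.1300] → [-0.2602, 0.3330, -1.2836, -0.7880, -0.6157, 0.0000]
J3: z=[-0.4199, 0.5374, 0.7314] o=[-0.4341, 0.0034, 0.5869] → [-0.6010, -1.3758, 0.6659, -0.4199, 0.5374, 0.7314]
J4: z=[0.5109, 0.8060, -0.2990] o=[-1.1419, 0.4607, 0.6103] → [0.0549, 0.3744, 1.1031, 0.5109, 0.8060, -0.2990]
J5: z=[-0.1083, 0.4053, 0.9077] o=[-1.6962, 0.7411, 0.4190] → [0.0008, -0.5296, 0.2366, -0.1083, 0.4053, 0.9077]
V = J·q̇ = [0.3776, 0.5150, 0.7791, 0.8621, 0.1244, -0.8774]

0.3776 0.5150 0.7791 0.8621 0.1244 -0.8774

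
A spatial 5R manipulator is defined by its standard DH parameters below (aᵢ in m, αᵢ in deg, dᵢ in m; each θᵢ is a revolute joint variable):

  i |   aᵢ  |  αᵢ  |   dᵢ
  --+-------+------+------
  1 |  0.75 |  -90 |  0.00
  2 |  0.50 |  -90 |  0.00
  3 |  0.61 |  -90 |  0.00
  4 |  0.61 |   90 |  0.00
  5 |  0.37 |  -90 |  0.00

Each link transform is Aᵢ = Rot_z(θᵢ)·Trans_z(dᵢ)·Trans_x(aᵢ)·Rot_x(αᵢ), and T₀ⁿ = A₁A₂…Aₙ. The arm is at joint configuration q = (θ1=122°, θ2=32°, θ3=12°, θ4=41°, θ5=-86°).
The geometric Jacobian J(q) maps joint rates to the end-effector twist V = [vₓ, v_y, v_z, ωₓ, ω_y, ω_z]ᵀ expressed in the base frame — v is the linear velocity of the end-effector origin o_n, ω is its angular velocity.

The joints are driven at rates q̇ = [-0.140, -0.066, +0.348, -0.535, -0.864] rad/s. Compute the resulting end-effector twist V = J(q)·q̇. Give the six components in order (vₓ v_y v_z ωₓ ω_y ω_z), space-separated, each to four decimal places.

o_n = [-1.3668, 1.9337, -0.5168]
J₁: ẑ×o_n = [-1.9337, -1.3668, 0.0000], ω = ẑ
J2: z=[-0.8480, -0.5299, 0.0000] o=[-0.3974, 0.6360, 0.0000] → [0.2739, -0.4383, -1.6142, -0.8480, -0.5299, 0.0000]
J3: z=[0.2808, -0.4494, -0.8480] o=[-0.6221, 0.9956, -0.2650] → [0.9087, 0.7023, -0.0712, 0.2808, -0.4494, -0.8480]
J4: z=[0.9230, 0.3688, 0.1102] o=[-0.7827, 1.4920, -0.5811] → [-0.0249, -0.1238, 0.6232, 0.9230, 0.3688, 0.1102]
J5: z=[0.0392, 0.1946, -0.9801] o=[-1.0163, 2.0464, -0.4804] → [-0.1175, 0.3450, 0.0638, 0.0392, 0.1946, -0.9801]
V = J·q̇ = [0.6837, 0.2328, -0.3068, -0.3740, -0.4869, 0.3527]

0.6837 0.2328 -0.3068 -0.3740 -0.4869 0.3527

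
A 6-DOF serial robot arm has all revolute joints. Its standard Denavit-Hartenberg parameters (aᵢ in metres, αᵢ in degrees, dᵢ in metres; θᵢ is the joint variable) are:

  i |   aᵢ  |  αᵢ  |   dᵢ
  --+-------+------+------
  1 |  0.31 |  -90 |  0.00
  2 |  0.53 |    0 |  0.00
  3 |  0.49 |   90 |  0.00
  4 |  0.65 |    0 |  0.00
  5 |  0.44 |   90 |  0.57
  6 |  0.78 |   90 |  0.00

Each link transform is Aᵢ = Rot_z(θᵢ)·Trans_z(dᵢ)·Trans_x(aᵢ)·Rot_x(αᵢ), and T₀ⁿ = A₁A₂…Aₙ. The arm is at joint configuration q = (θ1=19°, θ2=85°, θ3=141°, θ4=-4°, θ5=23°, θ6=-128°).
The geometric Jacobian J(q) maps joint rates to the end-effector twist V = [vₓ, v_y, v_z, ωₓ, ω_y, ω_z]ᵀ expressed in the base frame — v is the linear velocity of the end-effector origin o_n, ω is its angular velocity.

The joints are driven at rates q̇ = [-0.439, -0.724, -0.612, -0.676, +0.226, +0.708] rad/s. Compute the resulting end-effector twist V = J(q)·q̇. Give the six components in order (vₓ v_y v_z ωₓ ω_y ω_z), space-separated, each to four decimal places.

o_n = [-0.3366, -0.1777, 0.2946]
J₁: ẑ×o_n = [0.1777, -0.3366, 0.0000], ω = ẑ
J2: z=[-0.3256, 0.9455, 0.0000] o=[0.2931, 0.1009, 0.0000] → [0.2785, 0.0959, 0.6861, -0.3256, 0.9455, 0.0000]
J3: z=[-0.3256, 0.9455, 0.0000] o=[0.3368, 0.1160, -0.5280] → [0.7778, 0.2678, 0.7323, -0.3256, 0.9455, 0.0000]
J4: z=[-0.6801, -0.2342, -0.6947] o=[0.0149, 0.0051, -0.1755] → [-0.2371, 0.5639, 0.0420, -0.6801, -0.2342, -0.6947]
J5: z=[-0.6801, -0.2342, -0.6947] o=[-0.3962, -0.1844, 0.2909] → [0.0038, -0.0389, 0.0094, -0.6801, -0.2342, -0.6947]
J6: z=[0.0940, -0.9676, 0.2342] o=[-1.1038, -0.2765, 0.1942] → [-0.1202, 0.1702, 0.7516, 0.0940, -0.9676, 0.2342]
V = J·q̇ = [-0.6797, -0.3551, -0.4390, 0.8076, -1.8429, 0.0394]

-0.6797 -0.3551 -0.4390 0.8076 -1.8429 0.0394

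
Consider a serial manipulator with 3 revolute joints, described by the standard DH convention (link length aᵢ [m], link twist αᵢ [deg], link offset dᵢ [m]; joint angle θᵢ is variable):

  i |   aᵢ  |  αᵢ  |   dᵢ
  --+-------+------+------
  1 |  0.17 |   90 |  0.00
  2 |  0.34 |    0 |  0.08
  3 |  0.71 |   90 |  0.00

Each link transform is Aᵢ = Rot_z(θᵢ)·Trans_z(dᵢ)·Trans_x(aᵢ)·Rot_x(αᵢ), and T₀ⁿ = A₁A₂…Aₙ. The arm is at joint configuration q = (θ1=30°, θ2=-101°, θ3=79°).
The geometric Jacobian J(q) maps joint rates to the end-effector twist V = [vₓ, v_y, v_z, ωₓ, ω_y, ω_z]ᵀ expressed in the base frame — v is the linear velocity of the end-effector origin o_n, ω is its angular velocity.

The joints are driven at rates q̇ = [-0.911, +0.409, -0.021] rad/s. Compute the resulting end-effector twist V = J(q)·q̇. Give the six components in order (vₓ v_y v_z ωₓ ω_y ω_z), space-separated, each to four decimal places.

o_n = [0.7011, 0.3124, -0.5997]
J₁: ẑ×o_n = [-0.3124, 0.7011, 0.0000], ω = ẑ
J2: z=[0.5000, -0.8660, 0.0000] o=[0.1472, 0.0850, 0.0000] → [0.5194, 0.2999, 0.5934, 0.5000, -0.8660, 0.0000]
J3: z=[0.5000, -0.8660, 0.0000] o=[0.1310, -0.0167, -0.3338] → [0.2303, 0.1330, 0.6583, 0.5000, -0.8660, 0.0000]
V = J·q̇ = [0.4922, -0.5189, 0.2289, 0.1940, -0.3360, -0.9110]

0.4922 -0.5189 0.2289 0.1940 -0.3360 -0.9110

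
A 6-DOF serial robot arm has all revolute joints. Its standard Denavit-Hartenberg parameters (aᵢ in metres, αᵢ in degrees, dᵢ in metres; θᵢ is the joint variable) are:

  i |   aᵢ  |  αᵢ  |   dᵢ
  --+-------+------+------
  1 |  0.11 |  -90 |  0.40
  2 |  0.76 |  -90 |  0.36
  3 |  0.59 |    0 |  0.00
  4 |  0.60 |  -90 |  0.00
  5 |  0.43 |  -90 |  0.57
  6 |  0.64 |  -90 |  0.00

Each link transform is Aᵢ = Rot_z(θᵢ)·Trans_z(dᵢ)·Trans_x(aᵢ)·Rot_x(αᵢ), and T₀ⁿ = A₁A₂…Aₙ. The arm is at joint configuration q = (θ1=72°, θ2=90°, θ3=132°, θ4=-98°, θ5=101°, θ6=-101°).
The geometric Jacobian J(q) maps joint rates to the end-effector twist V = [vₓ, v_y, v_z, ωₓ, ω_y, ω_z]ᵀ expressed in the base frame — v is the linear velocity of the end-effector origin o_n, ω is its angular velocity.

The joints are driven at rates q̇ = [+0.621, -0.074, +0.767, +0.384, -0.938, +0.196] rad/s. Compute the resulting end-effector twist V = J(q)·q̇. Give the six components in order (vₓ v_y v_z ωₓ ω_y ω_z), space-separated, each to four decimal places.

o_n = [1.4346, -0.0327, 0.2561]
J₁: ẑ×o_n = [0.0327, 1.4346, -0.0000], ω = ẑ
J2: z=[-0.9511, 0.3090, 0.0000] o=[0.0340, 0.1046, 0.4000] → [-0.0445, -0.1368, -0.3022, -0.9511, 0.3090, 0.0000]
J3: z=[-0.3090, -0.9511, -0.0000] o=[-0.3084, 0.2159, -0.3600] → [-0.5860, 0.1904, 1.7345, -0.3090, -0.9511, -0.0000]
J4: z=[-0.3090, -0.9511, -0.0000] o=[0.1086, 0.0804, 0.0348] → [-0.2105, 0.0684, 1.2961, -0.3090, -0.9511, -0.0000]
J5: z=[0.7885, -0.2562, 0.5592] o=[0.4277, -0.0233, -0.4626] → [-0.1789, -0.0036, 0.2506, 0.7885, -0.2562, 0.5592]
J6: z=[-0.5810, -0.0118, 0.8138] o=[0.9639, 0.2463, -0.0759] → [0.2231, 0.5759, 0.1677, -0.5810, -0.0118, 0.8138]
V = J·q̇ = [-0.2951, 1.1896, 1.6483, -1.1388, -0.8796, 0.2560]

-0.2951 1.1896 1.6483 -1.1388 -0.8796 0.2560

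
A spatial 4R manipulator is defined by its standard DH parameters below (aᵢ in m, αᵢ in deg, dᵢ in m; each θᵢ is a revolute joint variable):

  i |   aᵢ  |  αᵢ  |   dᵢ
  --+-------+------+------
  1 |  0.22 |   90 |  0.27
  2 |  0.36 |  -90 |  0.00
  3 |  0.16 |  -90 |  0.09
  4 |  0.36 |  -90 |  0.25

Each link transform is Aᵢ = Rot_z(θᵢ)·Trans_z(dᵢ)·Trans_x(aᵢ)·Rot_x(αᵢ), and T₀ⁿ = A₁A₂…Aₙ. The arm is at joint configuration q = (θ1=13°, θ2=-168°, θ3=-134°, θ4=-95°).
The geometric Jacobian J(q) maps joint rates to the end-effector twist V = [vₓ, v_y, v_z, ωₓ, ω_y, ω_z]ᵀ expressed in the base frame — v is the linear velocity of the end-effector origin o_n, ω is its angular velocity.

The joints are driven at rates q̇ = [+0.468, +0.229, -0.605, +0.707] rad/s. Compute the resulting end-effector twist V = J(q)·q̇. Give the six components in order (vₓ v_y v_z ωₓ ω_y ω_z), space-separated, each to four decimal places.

o_n = [-0.0642, -0.2880, -0.2625]
J₁: ẑ×o_n = [0.2880, -0.0642, 0.0000], ω = ẑ
J2: z=[0.2250, -0.9744, 0.0000] o=[0.2144, 0.0495, 0.2700] → [0.5188, 0.1198, -0.3474, 0.2250, -0.9744, 0.0000]
J3: z=[0.2026, 0.0468, -0.9781] o=[-0.1287, -0.0297, 0.1952] → [-0.2741, 0.0296, -0.0553, 0.2026, 0.0468, -0.9781]
J4: z=[-0.5293, -0.8351, -0.1496] o=[0.0213, -0.1132, 0.1302] → [0.3018, -0.1951, 0.0211, -0.5293, -0.8351, -0.1496]
V = J·q̇ = [0.6328, -0.1585, -0.0311, -0.4453, -0.8419, 0.9540]

0.6328 -0.1585 -0.0311 -0.4453 -0.8419 0.9540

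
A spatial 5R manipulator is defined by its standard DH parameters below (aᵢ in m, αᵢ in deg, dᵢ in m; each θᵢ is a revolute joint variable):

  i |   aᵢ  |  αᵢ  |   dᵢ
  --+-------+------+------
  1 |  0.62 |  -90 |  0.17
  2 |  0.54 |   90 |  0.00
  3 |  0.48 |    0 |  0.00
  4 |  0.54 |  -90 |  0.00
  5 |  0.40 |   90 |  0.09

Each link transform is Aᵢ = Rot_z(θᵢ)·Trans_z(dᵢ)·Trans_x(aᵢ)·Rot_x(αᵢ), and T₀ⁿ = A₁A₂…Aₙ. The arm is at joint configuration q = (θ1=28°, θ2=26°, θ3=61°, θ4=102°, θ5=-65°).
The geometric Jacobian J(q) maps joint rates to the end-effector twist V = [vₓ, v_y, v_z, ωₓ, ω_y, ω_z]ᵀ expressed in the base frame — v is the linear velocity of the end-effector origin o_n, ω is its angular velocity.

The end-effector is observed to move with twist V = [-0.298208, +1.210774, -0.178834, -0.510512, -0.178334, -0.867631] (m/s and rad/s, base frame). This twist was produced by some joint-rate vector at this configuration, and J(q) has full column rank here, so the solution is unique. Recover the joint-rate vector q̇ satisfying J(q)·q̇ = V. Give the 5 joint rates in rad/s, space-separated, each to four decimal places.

o_n = [0.4880, 0.8722, 0.4659]
J₁: ẑ×o_n = [-0.8722, 0.4880, 0.0000], ω = ẑ
J2: z=[-0.4695, 0.8829, 0.0000] o=[0.5474, 0.2911, 0.1700] → [0.2612, 0.1389, -0.2203, -0.4695, 0.8829, 0.0000]
J3: z=[0.3871, 0.2058, 0.8988] o=[0.9760, 0.5189, -0.0667] → [-0.2079, -0.6448, 0.2372, 0.3871, 0.2058, 0.8988]
J4: z=[0.3871, 0.2058, 0.8988] o=[0.9635, 0.9878, -0.1687] → [0.2345, -0.6731, 0.0531, 0.3871, 0.2058, 0.8988]
J5: z=[0.2169, -0.9677, 0.1282] o=[0.4796, 0.9093, 0.0576] → [-0.3903, -0.0875, 0.0000, 0.2169, -0.9677, 0.1282]
q̇ = J⁺·V = [0.5150, -0.3290, -0.9390, -0.5380, -0.4300]

0.5150 -0.3290 -0.9390 -0.5380 -0.4300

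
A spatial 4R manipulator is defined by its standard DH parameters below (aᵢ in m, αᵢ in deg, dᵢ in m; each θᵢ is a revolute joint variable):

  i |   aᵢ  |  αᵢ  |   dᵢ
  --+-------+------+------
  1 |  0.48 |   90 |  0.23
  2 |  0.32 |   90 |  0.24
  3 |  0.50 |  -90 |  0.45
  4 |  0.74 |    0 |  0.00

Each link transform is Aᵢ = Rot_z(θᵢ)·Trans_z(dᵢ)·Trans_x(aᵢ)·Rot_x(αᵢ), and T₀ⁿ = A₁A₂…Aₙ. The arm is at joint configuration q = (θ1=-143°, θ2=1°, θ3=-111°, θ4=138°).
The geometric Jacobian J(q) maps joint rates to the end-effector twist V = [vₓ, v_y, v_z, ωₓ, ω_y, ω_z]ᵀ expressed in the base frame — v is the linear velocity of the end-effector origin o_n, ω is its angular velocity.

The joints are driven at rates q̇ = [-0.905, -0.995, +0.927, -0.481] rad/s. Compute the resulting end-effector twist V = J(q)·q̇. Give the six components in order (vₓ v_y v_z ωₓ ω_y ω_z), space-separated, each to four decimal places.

-0.0482 0.6319 -0.0731 0.8407 -0.3965 -1.8397

o_n = [-0.8250, -0.2628, 0.2810]
J₁: ẑ×o_n = [0.2628, -0.8250, 0.0000], ω = ẑ
J2: z=[-0.6018, 0.7986, 0.0000] o=[-0.3833, -0.2889, 0.2300] → [0.0408, 0.0307, 0.3371, -0.6018, 0.7986, 0.0000]
J3: z=[-0.0139, -0.0105, -0.9998] o=[-0.7833, -0.2898, 0.2356] → [0.0265, 0.0423, -0.0008, -0.0139, -0.0105, -0.9998]
J4: z=[-0.5298, -0.8480, 0.0163] o=[-0.3656, -0.5595, -0.2175] → [-0.4276, 0.2566, -0.5467, -0.5298, -0.8480, 0.0163]
V = J·q̇ = [-0.0482, 0.6319, -0.0731, 0.8407, -0.3965, -1.8397]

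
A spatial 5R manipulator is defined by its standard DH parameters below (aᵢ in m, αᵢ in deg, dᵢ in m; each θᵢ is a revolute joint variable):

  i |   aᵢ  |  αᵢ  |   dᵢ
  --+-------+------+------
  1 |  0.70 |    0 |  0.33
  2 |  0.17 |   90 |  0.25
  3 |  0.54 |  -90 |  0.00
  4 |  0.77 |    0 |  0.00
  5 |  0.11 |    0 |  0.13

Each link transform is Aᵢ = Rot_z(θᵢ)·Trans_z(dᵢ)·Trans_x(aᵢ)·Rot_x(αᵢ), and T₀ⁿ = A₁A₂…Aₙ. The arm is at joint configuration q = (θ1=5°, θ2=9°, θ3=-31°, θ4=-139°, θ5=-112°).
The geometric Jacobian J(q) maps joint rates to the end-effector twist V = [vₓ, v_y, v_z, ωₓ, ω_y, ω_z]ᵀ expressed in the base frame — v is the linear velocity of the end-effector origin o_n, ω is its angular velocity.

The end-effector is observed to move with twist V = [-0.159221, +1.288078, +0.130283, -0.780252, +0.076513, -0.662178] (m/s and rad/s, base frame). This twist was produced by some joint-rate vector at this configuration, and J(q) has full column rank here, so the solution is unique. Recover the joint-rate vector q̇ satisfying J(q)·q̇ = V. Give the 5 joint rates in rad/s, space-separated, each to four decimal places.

0.9790 -0.4120 -0.2630 -0.7970 -0.6370

o_n = [0.9603, -0.2869, 0.7311]
J₁: ẑ×o_n = [0.2869, 0.9603, -0.0000], ω = ẑ
J2: z=[0.0000, 0.0000, 1.0000] o=[0.6973, 0.0610, 0.3300] → [0.3479, 0.2630, -0.0000, 0.0000, 0.0000, 1.0000]
J3: z=[0.2419, -0.9703, 0.0000] o=[0.8623, 0.1021, 0.5800] → [-0.1466, -0.0365, 0.0010, 0.2419, -0.9703, 0.0000]
J4: z=[0.4997, 0.1246, 0.8572] o=[1.3114, 0.2141, 0.3019] → [0.4829, -0.5154, -0.2066, 0.4997, 0.1246, 0.8572]
J5: z=[0.4997, 0.1246, 0.8572] o=[0.9503, -0.3966, 0.6012] → [-0.0778, -0.0563, 0.0536, 0.4997, 0.1246, 0.8572]
q̇ = J⁺·V = [0.9790, -0.4120, -0.2630, -0.7970, -0.6370]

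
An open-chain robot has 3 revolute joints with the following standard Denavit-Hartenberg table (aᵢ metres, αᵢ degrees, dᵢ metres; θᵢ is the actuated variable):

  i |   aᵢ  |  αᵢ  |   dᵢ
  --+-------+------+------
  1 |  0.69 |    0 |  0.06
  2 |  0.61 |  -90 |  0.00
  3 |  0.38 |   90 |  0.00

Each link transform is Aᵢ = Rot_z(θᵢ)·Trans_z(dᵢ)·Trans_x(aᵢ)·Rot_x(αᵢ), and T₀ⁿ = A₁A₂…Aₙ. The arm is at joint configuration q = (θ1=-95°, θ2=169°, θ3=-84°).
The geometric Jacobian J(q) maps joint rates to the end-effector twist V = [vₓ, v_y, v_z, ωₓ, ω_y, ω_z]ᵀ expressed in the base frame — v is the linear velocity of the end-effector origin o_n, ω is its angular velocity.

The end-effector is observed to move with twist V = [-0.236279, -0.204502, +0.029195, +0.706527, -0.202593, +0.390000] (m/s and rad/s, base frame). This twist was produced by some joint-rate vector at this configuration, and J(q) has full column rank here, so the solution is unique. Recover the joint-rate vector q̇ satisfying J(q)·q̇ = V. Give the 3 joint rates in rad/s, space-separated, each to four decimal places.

0.1220 0.2680 -0.7350

o_n = [0.1189, -0.0628, 0.4379]
J₁: ẑ×o_n = [0.0628, 0.1189, -0.0000], ω = ẑ
J2: z=[0.0000, 0.0000, 1.0000] o=[-0.0601, -0.6874, 0.0600] → [-0.6246, 0.1791, 0.0000, 0.0000, 0.0000, 1.0000]
J3: z=[-0.9613, 0.2756, 0.0000] o=[0.1080, -0.1010, 0.0600] → [0.1042, 0.3633, -0.0397, -0.9613, 0.2756, 0.0000]
q̇ = J⁺·V = [0.1220, 0.2680, -0.7350]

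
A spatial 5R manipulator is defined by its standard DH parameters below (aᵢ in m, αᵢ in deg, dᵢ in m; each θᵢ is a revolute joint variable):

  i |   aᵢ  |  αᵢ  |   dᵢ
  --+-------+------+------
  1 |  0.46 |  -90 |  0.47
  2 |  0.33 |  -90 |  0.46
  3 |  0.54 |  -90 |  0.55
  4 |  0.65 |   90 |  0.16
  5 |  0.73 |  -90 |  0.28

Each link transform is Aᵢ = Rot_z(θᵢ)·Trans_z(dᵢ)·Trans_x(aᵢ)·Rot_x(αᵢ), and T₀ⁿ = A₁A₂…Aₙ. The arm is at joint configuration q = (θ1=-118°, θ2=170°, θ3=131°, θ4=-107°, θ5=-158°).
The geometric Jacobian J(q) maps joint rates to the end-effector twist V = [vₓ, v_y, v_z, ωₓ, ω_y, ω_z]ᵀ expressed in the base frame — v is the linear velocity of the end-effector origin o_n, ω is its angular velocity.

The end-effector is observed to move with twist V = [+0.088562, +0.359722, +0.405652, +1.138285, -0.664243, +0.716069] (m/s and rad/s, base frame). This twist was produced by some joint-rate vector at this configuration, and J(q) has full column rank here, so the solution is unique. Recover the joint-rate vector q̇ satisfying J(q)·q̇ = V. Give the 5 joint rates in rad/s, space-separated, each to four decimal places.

0.5780 0.3670 0.3310 0.6800 0.6980

o_n = [0.0811, -0.2185, 0.8655]
J₁: ẑ×o_n = [0.2185, 0.0811, -0.0000], ω = ẑ
J2: z=[0.8829, -0.4695, 0.0000] o=[-0.2160, -0.4062, 0.4700] → [-0.1857, -0.3492, 0.3052, 0.8829, -0.4695, 0.0000]
J3: z=[0.0815, 0.1533, 0.9848] o=[0.3428, -0.3352, 0.4127] → [-0.0455, -0.2946, 0.0496, 0.0815, 0.1533, 0.9848]
J4: z=[0.2303, -0.9642, 0.1311] o=[-0.1360, -0.3676, 1.0159] → [0.1255, 0.0631, 0.2437, 0.2303, -0.9642, 0.1311]
J5: z=[0.9035, 0.1619, -0.3969] o=[0.1358, -0.3855, 1.6273] → [-0.0571, 0.7100, 0.1597, 0.9035, 0.1619, -0.3969]
q̇ = J⁺·V = [0.5780, 0.3670, 0.3310, 0.6800, 0.6980]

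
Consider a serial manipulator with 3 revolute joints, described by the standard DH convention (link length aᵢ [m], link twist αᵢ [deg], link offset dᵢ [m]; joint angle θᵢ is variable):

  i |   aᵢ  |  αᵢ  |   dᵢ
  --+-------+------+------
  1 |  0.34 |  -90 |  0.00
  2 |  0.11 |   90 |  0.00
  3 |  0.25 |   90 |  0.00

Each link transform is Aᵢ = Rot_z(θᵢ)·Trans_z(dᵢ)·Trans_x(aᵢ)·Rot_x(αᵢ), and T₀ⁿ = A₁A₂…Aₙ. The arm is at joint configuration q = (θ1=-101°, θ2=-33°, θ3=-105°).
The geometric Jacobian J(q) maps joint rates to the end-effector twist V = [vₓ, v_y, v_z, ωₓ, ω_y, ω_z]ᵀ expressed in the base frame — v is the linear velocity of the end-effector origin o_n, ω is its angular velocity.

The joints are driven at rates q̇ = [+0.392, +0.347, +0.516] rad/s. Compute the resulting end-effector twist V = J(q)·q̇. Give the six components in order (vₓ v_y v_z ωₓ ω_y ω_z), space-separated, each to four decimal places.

0.0730 -0.2258 0.0547 0.3942 0.2097 0.8248

o_n = [-0.3092, -0.3250, 0.0247]
J₁: ẑ×o_n = [0.3250, -0.3092, 0.0000], ω = ẑ
J2: z=[0.9816, -0.1908, 0.0000] o=[-0.0649, -0.3338, 0.0000] → [-0.0047, -0.0242, -0.0380, 0.9816, -0.1908, 0.0000]
J3: z=[0.1039, 0.5346, 0.8387] o=[-0.0825, -0.4243, 0.0599] → [-0.1022, -0.1865, 0.1315, 0.1039, 0.5346, 0.8387]
V = J·q̇ = [0.0730, -0.2258, 0.0547, 0.3942, 0.2097, 0.8248]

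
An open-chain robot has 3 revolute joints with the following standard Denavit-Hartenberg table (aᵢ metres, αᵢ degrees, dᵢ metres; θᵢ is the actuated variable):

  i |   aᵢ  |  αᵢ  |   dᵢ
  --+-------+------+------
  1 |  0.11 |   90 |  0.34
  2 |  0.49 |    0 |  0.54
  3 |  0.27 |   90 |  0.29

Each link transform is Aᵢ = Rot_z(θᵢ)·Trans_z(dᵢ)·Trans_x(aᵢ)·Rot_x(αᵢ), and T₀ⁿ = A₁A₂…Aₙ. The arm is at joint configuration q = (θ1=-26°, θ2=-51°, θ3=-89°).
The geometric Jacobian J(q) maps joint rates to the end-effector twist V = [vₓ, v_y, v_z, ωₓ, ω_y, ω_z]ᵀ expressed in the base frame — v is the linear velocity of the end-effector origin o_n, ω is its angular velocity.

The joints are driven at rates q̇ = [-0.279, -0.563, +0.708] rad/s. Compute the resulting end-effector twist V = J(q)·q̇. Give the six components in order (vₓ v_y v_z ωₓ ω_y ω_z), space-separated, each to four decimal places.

o_n = [-0.1737, -0.8387, -0.2144]
J₁: ẑ×o_n = [0.8387, -0.1737, 0.0000], ω = ẑ
J2: z=[-0.4384, -0.8988, 0.0000] o=[0.0989, -0.0482, 0.3400] → [0.4983, -0.2430, 0.1015, -0.4384, -0.8988, 0.0000]
J3: z=[-0.4384, -0.8988, 0.0000] o=[0.1393, -0.6687, -0.0408] → [0.1560, -0.0761, -0.2068, -0.4384, -0.8988, 0.0000]
V = J·q̇ = [-0.4041, 0.1314, -0.2036, -0.0636, -0.1303, -0.2790]

-0.4041 0.1314 -0.2036 -0.0636 -0.1303 -0.2790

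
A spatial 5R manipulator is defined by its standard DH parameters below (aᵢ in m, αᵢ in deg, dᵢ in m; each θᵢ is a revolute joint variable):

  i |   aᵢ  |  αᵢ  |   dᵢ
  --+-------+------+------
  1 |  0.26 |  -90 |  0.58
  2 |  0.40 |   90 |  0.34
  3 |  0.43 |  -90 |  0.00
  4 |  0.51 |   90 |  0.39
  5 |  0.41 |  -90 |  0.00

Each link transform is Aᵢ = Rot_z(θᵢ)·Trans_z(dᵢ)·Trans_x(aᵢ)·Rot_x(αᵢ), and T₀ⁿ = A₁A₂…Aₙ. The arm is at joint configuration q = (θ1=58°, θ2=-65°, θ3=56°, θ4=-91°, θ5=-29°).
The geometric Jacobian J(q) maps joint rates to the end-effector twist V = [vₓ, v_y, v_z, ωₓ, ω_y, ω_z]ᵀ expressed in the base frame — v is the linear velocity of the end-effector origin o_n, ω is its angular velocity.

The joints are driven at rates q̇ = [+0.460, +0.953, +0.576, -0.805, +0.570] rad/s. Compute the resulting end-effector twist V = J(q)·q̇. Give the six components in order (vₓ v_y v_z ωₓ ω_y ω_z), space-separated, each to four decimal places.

0.4645 -0.3418 -0.1421 -0.2195 -0.2940 1.0152

o_n = [-0.8440, 0.1418, 1.3761]
J₁: ẑ×o_n = [-0.1418, -0.8440, 0.0000], ω = ẑ
J2: z=[-0.8480, 0.5299, 0.0000] o=[0.1378, 0.2205, 0.5800] → [0.4219, 0.6751, 0.5870, -0.8480, 0.5299, 0.0000]
J3: z=[-0.4803, -0.7686, 0.4226] o=[-0.0610, 0.5440, 0.9425] → [-0.1633, -0.1227, -0.4086, -0.4803, -0.7686, 0.4226]
J4: z=[-0.6599, -0.0008, -0.7514] o=[-0.3094, 0.8191, 1.1604] → [-0.5091, 0.5439, 0.4465, -0.6599, -0.0008, -0.7514]
J5: z=[0.5861, -0.6262, -0.5141] o=[-0.8066, 0.4212, 1.0784] → [-0.3301, -0.1553, -0.1872, 0.5861, -0.6262, -0.5141]
V = J·q̇ = [0.4645, -0.3418, -0.1421, -0.2195, -0.2940, 1.0152]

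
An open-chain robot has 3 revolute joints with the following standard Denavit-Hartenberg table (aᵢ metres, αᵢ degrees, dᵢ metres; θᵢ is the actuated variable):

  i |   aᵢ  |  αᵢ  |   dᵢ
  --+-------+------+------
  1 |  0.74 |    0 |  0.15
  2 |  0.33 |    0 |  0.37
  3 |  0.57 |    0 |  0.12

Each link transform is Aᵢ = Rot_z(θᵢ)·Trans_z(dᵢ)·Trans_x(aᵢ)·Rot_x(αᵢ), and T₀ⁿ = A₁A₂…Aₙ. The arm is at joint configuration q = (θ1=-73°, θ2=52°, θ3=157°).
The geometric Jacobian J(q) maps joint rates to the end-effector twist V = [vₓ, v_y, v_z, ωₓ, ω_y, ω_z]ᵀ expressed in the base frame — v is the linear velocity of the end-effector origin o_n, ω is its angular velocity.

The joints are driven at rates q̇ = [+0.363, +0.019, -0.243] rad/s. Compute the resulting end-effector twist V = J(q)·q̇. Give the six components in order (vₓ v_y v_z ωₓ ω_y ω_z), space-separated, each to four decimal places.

0.2470 0.1392 0.0000 0.0000 0.0000 0.1390

o_n = [0.1144, -0.4300, 0.6400]
J₁: ẑ×o_n = [0.4300, 0.1144, -0.0000], ω = ẑ
J2: z=[0.0000, 0.0000, 1.0000] o=[0.2164, -0.7077, 0.1500] → [-0.2777, -0.1019, 0.0000, 0.0000, 0.0000, 1.0000]
J3: z=[0.0000, 0.0000, 1.0000] o=[0.5244, -0.8259, 0.5200] → [-0.3960, -0.4100, 0.0000, 0.0000, 0.0000, 1.0000]
V = J·q̇ = [0.2470, 0.1392, 0.0000, 0.0000, 0.0000, 0.1390]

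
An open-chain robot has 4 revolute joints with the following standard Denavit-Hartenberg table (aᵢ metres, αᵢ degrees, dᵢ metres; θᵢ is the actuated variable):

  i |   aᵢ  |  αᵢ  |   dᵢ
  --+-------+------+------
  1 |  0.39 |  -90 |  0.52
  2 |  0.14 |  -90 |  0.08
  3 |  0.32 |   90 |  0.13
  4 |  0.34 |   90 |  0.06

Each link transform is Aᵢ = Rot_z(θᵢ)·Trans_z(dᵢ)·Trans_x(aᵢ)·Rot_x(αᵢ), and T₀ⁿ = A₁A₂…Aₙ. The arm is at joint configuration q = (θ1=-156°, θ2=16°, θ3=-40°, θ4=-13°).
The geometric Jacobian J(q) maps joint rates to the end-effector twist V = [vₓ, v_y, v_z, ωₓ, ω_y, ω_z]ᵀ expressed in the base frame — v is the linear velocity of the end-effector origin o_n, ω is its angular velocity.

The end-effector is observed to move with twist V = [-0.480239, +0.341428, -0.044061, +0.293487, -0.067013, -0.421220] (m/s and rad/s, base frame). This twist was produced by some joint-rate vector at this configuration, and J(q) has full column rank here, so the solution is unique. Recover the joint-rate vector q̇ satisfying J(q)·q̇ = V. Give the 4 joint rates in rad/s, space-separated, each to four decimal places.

-0.6120 -0.1580 -0.1170 0.4420

o_n = [-0.6485, -0.8849, 0.3031]
J₁: ẑ×o_n = [0.8849, -0.6485, 0.0000], ω = ẑ
J2: z=[0.4067, -0.9135, 0.0000] o=[-0.3563, -0.1586, 0.5200] → [0.1982, 0.0882, -0.5623, 0.4067, -0.9135, 0.0000]
J3: z=[0.2518, 0.1121, -0.9613] o=[-0.4467, -0.2864, 0.4814] → [-0.5952, 0.2389, -0.1281, 0.2518, 0.1121, -0.9613]
J4: z=[0.8760, -0.4485, 0.1772] o=[-0.5456, -0.5556, 0.2889] → [0.0520, -0.0307, -0.3346, 0.8760, -0.4485, 0.1772]
q̇ = J⁺·V = [-0.6120, -0.1580, -0.1170, 0.4420]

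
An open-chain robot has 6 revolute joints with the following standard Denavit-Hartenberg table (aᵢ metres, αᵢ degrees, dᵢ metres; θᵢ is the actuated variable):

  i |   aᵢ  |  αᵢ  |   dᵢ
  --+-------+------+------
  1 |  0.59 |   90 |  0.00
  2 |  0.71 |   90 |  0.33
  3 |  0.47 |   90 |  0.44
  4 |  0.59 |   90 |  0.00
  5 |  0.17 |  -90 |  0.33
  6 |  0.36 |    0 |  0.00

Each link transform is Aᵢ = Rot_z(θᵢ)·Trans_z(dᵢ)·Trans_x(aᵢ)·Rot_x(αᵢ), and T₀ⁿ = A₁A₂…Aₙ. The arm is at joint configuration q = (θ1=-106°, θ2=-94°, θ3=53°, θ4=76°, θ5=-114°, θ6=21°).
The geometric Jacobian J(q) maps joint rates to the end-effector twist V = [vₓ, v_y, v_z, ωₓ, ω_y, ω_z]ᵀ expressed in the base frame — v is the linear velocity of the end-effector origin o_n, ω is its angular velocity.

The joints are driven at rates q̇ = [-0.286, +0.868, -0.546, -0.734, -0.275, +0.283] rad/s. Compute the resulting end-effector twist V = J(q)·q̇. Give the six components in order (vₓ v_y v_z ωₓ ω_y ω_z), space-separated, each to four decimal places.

o_n = [-1.1038, 0.5535, -0.7417]
J₁: ẑ×o_n = [-0.5535, -1.1038, 0.0000], ω = ẑ
J2: z=[-0.9613, 0.2756, 0.0000] o=[-0.1626, -0.5671, 0.0000] → [-0.2044, -0.7129, -0.8178, -0.9613, 0.2756, 0.0000]
J3: z=[0.2750, 0.9589, 0.0698] o=[-0.4662, -0.4286, -0.7083] → [-0.1005, -0.0353, 0.8814, 0.2750, 0.9589, 0.0698]
J4: z=[0.5939, -0.1123, -0.7967] o=[-0.7006, 0.1158, -0.9597] → [0.3243, 0.1917, 0.2147, 0.5939, -0.1123, -0.7967]
J5: z=[-0.8002, 0.0208, -0.5994] o=[-0.6511, 0.7019, -1.0055] → [-0.0835, 0.4824, 0.1281, -0.8002, 0.0208, -0.5994]
J6: z=[-0.1649, 0.9533, 0.2532] o=[-1.0132, 0.6575, -1.0742] → [0.3433, 0.0319, 0.1035, -0.1649, 0.9533, 0.2532]
V = J·q̇ = [-0.0821, -0.5482, -1.3547, -1.2470, 0.0622, 0.4972]

-0.0821 -0.5482 -1.3547 -1.2470 0.0622 0.4972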